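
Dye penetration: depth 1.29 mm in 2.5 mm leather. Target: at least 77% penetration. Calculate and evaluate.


Penetration = 51.6%
Meets target: No

Penetration = 1.29 / 2.5 x 100 = 51.6%
Target: 77%
Meets target: No


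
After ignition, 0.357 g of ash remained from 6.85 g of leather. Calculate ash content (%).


5.21%

Ash% = 0.357 / 6.85 x 100
Ash% = 5.21%


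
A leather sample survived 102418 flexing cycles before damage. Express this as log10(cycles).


5.01

log10(102418) = 5.01


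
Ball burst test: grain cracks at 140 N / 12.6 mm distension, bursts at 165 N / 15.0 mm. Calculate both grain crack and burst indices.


Crack index = 11.1 N/mm
Burst index = 11.0 N/mm

Crack index = 140 / 12.6 = 11.1 N/mm
Burst index = 165 / 15.0 = 11.0 N/mm


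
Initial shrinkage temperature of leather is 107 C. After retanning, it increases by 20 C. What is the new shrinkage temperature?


New Ts = 107 + 20 = 127 C


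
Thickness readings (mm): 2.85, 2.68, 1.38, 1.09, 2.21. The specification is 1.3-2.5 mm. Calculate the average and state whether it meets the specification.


Average = 2.04 mm
Within specification: Yes


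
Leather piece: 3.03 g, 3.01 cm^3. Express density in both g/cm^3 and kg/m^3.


1.007 g/cm^3
1007 kg/m^3


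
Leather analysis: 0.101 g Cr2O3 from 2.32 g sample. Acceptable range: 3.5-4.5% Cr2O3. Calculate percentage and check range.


Cr2O3% = 0.101 / 2.32 x 100 = 4.35%
Acceptable range: 3.5 to 4.5%
Within range: Yes


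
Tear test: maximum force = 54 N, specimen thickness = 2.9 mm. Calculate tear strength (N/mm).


Tear strength = force / thickness
Tear = 54 / 2.9 = 18.6 N/mm


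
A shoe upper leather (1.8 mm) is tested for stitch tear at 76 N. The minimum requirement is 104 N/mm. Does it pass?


STS = 42.2 N/mm
Passes: No


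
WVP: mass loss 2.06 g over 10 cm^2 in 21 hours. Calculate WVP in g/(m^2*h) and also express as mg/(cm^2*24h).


WVP = 98.10 g/(m^2*h)
Daily rate = 235.43 mg/(cm^2*24h)


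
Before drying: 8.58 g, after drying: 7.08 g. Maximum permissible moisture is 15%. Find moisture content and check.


MC = (8.58 - 7.08) / 8.58 x 100 = 17.5%
Maximum: 15%
Acceptable: No


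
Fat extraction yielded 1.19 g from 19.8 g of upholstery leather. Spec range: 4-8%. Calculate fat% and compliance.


Fat% = 1.19 / 19.8 x 100 = 6.0%
Spec range: 4-8%
Compliant: Yes


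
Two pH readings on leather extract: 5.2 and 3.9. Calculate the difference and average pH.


Difference = |5.2 - 3.9| = 1.3
Average = (5.2 + 3.9) / 2 = 4.55


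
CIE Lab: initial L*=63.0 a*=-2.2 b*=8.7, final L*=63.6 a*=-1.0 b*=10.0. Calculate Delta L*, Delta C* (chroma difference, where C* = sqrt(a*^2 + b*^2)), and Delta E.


Delta L* = 0.6
Delta C* = 1.08
Delta E = 1.87


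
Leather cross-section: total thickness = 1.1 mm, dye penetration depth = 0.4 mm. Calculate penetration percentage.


36.4%

Penetration% = 0.4 / 1.1 x 100
Penetration = 36.4%


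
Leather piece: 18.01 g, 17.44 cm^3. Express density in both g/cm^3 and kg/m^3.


1.033 g/cm^3
1033 kg/m^3


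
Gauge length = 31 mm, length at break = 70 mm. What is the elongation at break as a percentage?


125.8%


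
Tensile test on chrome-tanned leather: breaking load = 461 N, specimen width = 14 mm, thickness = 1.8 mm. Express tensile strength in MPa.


18.29 MPa

Cross-section = 14 x 1.8 = 25.2 mm^2
TS = 461 / 25.2 = 18.29 MPa
(1 N/mm^2 = 1 MPa)


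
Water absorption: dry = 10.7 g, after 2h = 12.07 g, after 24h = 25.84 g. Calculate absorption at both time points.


WA (2h) = (12.07 - 10.7) / 10.7 x 100 = 12.8%
WA (24h) = (25.84 - 10.7) / 10.7 x 100 = 141.5%


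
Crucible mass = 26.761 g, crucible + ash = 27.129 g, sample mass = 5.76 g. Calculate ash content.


Ash mass = 27.129 - 26.761 = 0.368 g
Ash% = 0.368 / 5.76 x 100 = 6.39%


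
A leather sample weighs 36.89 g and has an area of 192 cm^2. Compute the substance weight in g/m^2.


Substance weight = mass / area x 10000
SW = 36.89 / 192 x 10000
SW = 1921.4 g/m^2


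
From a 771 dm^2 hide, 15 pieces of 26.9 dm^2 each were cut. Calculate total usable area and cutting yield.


Usable area = 403.5 dm^2
Yield = 52.3%


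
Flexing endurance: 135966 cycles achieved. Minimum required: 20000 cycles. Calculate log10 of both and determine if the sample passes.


Achieved: log10 = 5.13
Required: log10 = 4.30
Passes: Yes

log10(135966) = 5.13
log10(20000) = 4.30
Passes: Yes


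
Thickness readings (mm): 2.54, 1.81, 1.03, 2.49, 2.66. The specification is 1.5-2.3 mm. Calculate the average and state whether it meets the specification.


Sum = 10.53
Average = 10.53 / 5 = 2.11 mm
Specification range: 1.5 to 2.3 mm
Within spec: Yes


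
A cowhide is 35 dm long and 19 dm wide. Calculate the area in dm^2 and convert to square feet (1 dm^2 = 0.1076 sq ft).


Area = 35 x 19 = 665 dm^2
Conversion: 665 x 0.1076 = 71.55 sq ft


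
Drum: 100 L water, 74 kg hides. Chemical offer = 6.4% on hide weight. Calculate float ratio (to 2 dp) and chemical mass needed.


Float ratio = 100 / 74 = 1.35
Chemical = 74 x 6.4 / 100 = 4.736 kg


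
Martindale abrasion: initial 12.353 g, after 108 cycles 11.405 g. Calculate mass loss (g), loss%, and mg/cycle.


Loss = 12.353 - 11.405 = 0.948 g
Loss% = 0.948 / 12.353 x 100 = 7.67%
Rate = 0.948 / 108 x 1000 = 8.778 mg/cycle


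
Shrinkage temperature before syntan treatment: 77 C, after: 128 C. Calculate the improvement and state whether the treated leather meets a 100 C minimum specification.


Improvement = 128 - 77 = 51 C
Spec check: 128 C >= 100 C? Yes


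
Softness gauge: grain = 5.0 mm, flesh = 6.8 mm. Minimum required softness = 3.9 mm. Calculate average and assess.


Average softness = 5.90 mm
Meets requirement: Yes

Average = (5.0 + 6.8) / 2 = 5.90 mm
Minimum = 3.9 mm
Meets requirement: Yes


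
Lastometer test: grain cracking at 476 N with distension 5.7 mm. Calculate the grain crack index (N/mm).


Grain crack index = force / distension
Index = 476 / 5.7 = 83.5 N/mm


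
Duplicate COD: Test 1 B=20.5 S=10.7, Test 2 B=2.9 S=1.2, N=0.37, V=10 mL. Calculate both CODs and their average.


COD1 = 2900.8 mg/L
COD2 = 503.2 mg/L
Average = 1702.0 mg/L


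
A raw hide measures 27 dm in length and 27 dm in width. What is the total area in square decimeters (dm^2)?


Area = length x width
Area = 27 x 27 = 729 dm^2


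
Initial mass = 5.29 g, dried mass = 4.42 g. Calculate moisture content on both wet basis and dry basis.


Wet basis = 16.4%
Dry basis = 19.7%


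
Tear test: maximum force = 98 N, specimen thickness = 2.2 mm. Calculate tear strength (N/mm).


44.5 N/mm

Tear strength = force / thickness
Tear = 98 / 2.2 = 44.5 N/mm


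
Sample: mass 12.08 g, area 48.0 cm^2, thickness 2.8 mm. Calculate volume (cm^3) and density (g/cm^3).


Volume = 13.440 cm^3
Density = 0.899 g/cm^3


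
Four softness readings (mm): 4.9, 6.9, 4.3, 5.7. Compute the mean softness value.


5.45 mm

Sum = 4.9 + 6.9 + 4.3 + 5.7
Mean = 21.8 / 4 = 5.45 mm


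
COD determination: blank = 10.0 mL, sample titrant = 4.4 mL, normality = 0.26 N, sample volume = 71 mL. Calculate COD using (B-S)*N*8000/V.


COD = (10.0 - 4.4) x 0.26 x 8000 / 71
COD = 5.6 x 0.26 x 8000 / 71
COD = 164.1 mg/L


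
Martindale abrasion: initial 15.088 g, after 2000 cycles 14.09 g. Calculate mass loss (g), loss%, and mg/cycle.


Mass loss = 0.998 g
Loss = 6.61%
Rate = 0.499 mg/cycle

Loss = 15.088 - 14.09 = 0.998 g
Loss% = 0.998 / 15.088 x 100 = 6.61%
Rate = 0.998 / 2000 x 1000 = 0.499 mg/cycle


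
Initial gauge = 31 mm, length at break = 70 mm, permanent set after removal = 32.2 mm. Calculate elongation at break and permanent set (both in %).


Elongation at break = (70 - 31) / 31 x 100 = 125.8%
Permanent set = (32.2 - 31) / 31 x 100 = 3.9%


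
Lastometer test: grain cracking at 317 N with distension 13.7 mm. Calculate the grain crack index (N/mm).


23.1 N/mm

Grain crack index = force / distension
Index = 317 / 13.7 = 23.1 N/mm


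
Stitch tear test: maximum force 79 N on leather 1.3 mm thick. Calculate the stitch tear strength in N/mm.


Stitch tear strength = force / thickness
STS = 79 / 1.3 = 60.8 N/mm


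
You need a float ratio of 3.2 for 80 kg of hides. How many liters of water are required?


256.0 L


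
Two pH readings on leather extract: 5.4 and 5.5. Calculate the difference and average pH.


Difference = 0.1
Average pH = 5.45

Difference = |5.4 - 5.5| = 0.1
Average = (5.4 + 5.5) / 2 = 5.45


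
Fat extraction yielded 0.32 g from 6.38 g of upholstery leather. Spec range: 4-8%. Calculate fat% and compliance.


Fat% = 0.32 / 6.38 x 100 = 5.0%
Spec range: 4-8%
Compliant: Yes


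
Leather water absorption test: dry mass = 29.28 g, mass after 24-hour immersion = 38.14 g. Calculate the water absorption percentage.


30.3%

Water absorbed = 38.14 - 29.28 = 8.86 g
WA% = 8.86 / 29.28 x 100 = 30.3%


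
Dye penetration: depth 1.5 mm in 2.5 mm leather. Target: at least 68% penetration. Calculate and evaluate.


Penetration = 1.5 / 2.5 x 100 = 60.0%
Target: 68%
Meets target: No


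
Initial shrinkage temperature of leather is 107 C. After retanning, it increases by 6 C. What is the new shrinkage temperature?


113 C

New Ts = 107 + 6 = 113 C


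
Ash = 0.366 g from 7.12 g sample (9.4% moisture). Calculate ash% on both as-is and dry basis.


As-is ash% = 0.366 / 7.12 x 100 = 5.14%
Dry mass = 7.12 x (100 - 9.4) / 100 = 6.45072 g
Dry-basis ash% = 0.366 / 6.45072 x 100 = 5.67%


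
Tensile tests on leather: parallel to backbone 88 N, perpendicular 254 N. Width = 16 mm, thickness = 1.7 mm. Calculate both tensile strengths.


Parallel = 3.24 N/mm^2
Perpendicular = 9.34 N/mm^2


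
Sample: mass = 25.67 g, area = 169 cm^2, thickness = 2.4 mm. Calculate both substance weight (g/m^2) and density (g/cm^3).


Substance weight = 1518.9 g/m^2
Density = 0.633 g/cm^3

SW = 25.67 / 169 x 10000 = 1518.9 g/m^2
Volume = 169 x 2.4 / 10 = 40.56 cm^3
Density = 25.67 / 40.56 = 0.633 g/cm^3


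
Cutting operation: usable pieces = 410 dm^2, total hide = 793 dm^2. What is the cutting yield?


Yield = usable / total x 100
Yield = 410 / 793 x 100 = 51.7%


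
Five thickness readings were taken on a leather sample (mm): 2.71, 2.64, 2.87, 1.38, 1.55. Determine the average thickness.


Sum = 2.71 + 2.64 + 2.87 + 1.38 + 1.55 = 11.15
Average = 11.15 / 5 = 2.23 mm


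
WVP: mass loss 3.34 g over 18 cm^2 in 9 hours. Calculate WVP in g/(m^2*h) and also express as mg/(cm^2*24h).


WVP = 3.34 / (18 x 9) x 10000 = 206.17 g/(m^2*h)
Mass loss in mg = 3.34 x 1000 = 3340 mg
Per cm^2 per 24h in mg: 3340 x 24 / (18 x 9) = 80160 / 162 = 494.81 mg/(cm^2*24h)


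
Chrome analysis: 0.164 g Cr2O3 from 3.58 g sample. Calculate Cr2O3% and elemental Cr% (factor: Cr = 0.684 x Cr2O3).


Cr2O3 = 4.58%
Cr = 3.13%

Cr2O3% = 0.164 / 3.58 x 100 = 4.58%
Cr% = 4.58 x 0.684 = 3.13%


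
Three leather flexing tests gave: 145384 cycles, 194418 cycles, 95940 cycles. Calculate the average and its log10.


Average = 145247 cycles
log10 = 5.16

Average = (145384 + 194418 + 95940) / 3 = 145247 cycles
log10(145247) = 5.16


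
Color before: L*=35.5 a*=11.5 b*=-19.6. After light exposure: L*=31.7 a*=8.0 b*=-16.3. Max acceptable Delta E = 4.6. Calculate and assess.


Delta E = 6.13
Passes: No


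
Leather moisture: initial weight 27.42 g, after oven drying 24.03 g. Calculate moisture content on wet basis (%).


12.4%

Moisture = 27.42 - 24.03 = 3.39 g
MC = 3.39 / 27.42 x 100 = 12.4%


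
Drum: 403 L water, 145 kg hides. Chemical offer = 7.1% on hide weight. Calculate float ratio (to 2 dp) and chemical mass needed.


Float ratio = 2.78
Chemical needed = 10.295 kg

Float ratio = 403 / 145 = 2.78
Chemical = 145 x 7.1 / 100 = 10.295 kg


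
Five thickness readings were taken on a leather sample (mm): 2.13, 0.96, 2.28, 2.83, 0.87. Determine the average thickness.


1.81 mm

Sum = 2.13 + 0.96 + 2.28 + 2.83 + 0.87 = 9.07
Average = 9.07 / 5 = 1.81 mm


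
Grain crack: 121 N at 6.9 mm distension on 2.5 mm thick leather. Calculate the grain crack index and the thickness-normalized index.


Crack index = 121 / 6.9 = 17.5 N/mm
Normalized = 17.5 / 2.5 = 7.0 N/mm per mm


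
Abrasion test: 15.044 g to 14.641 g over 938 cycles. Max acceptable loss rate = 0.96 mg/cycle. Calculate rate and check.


Loss = 15.044 - 14.641 = 0.403 g
Rate = 0.403 g / 938 cycles x 1000 = 0.430 mg/cycle
Max = 0.96 mg/cycle
Passes: Yes


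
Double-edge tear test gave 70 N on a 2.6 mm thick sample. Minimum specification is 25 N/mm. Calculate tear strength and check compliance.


Tear strength = 70 / 2.6 = 26.9 N/mm
Required minimum = 25 N/mm
Compliant: Yes


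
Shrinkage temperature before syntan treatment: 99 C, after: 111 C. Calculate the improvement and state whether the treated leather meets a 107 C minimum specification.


Improvement = 111 - 99 = 12 C
Spec check: 111 C >= 107 C? Yes


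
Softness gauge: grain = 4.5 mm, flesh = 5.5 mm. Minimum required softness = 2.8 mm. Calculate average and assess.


Average = (4.5 + 5.5) / 2 = 5.00 mm
Minimum = 2.8 mm
Meets requirement: Yes


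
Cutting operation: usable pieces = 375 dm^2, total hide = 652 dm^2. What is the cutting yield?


Yield = usable / total x 100
Yield = 375 / 652 x 100 = 57.5%


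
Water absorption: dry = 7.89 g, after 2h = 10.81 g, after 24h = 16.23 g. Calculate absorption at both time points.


2h absorption = 37.0%
24h absorption = 105.7%


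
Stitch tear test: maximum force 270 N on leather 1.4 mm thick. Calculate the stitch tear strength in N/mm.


Stitch tear strength = force / thickness
STS = 270 / 1.4 = 192.9 N/mm


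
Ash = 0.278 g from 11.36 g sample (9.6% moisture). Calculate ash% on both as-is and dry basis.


As-is ash% = 0.278 / 11.36 x 100 = 2.45%
Dry mass = 11.36 x (100 - 9.6) / 100 = 10.26944 g
Dry-basis ash% = 0.278 / 10.26944 x 100 = 2.71%


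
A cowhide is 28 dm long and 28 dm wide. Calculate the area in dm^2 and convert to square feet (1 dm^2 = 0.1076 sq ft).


784 dm^2
84.36 sq ft

Area = 28 x 28 = 784 dm^2
Conversion: 784 x 0.1076 = 84.36 sq ft


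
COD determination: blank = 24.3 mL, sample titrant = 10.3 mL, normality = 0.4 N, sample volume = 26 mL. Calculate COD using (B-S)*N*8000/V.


COD = (24.3 - 10.3) x 0.4 x 8000 / 26
COD = 14.0 x 0.4 x 8000 / 26
COD = 1723.1 mg/L


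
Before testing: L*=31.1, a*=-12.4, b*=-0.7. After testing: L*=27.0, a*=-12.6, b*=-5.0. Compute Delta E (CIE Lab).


dL = 27.0 - 31.1 = -4.1
da = -12.6 - (-12.4) = -0.2
db = -5.0 - (-0.7) = -4.3
dE = sqrt((-4.1)^2 + (-0.2)^2 + (-4.3)^2) = 5.94


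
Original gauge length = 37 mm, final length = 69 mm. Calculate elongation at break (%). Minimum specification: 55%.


Extension = 69 - 37 = 32 mm
Elongation = 32 / 37 x 100 = 86.5%
Minimum required: 55%
Meets specification: Yes


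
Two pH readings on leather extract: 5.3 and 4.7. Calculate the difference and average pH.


Difference = |5.3 - 4.7| = 0.6
Average = (5.3 + 4.7) / 2 = 5.00


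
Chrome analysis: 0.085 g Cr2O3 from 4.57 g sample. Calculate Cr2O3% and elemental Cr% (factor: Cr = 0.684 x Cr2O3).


Cr2O3% = 0.085 / 4.57 x 100 = 1.86%
Cr% = 1.86 x 0.684 = 1.27%


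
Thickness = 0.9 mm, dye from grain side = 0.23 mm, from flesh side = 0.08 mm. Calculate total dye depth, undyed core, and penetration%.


Total dyed = 0.31 mm
Undyed core = 0.59 mm
Penetration = 34.4%


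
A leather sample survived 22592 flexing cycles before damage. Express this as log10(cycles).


log10(22592) = 4.35


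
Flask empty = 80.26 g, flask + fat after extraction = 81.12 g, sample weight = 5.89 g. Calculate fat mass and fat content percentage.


Fat mass = 81.12 - 80.26 = 0.86 g
Fat% = 0.86 / 5.89 x 100 = 14.6%


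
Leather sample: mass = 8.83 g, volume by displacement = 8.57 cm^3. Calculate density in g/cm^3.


Density = mass / volume
Density = 8.83 / 8.57 = 1.030 g/cm^3


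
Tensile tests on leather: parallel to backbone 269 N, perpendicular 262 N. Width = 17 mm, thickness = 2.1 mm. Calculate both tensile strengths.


Parallel = 7.54 N/mm^2
Perpendicular = 7.34 N/mm^2

Area = 17 x 2.1 = 35.7 mm^2
TS (parallel) = 269 / 35.7 = 7.54 N/mm^2
TS (perpendicular) = 262 / 35.7 = 7.34 N/mm^2


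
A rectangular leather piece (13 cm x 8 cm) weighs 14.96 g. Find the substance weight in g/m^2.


1438.5 g/m^2


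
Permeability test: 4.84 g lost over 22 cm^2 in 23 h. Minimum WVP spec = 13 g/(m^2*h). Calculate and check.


WVP = 95.65 g/(m^2*h)
Meets specification: Yes

WVP = 4.84 / (22 x 23) x 10000 = 95.65 g/(m^2*h)
Minimum: 13 g/(m^2*h)
Meets spec: Yes


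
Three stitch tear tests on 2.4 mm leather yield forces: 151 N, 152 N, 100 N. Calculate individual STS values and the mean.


STS1 = 151 / 2.4 = 62.9 N/mm
STS2 = 152 / 2.4 = 63.3 N/mm
STS3 = 100 / 2.4 = 41.7 N/mm
Mean = (62.9 + 63.3 + 41.7) / 3 = 56.0 N/mm


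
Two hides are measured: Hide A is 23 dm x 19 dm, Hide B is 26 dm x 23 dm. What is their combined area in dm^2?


1035 dm^2


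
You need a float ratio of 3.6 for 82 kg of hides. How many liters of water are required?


Water = hide weight x target ratio
Water = 82 x 3.6 = 295.2 L


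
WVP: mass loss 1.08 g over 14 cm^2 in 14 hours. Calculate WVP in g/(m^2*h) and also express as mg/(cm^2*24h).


WVP = 55.10 g/(m^2*h)
Daily rate = 132.24 mg/(cm^2*24h)

WVP = 1.08 / (14 x 14) x 10000 = 55.10 g/(m^2*h)
Mass loss in mg = 1.08 x 1000 = 1080 mg
Per cm^2 per 24h in mg: 1080 x 24 / (14 x 14) = 25920 / 196 = 132.24 mg/(cm^2*24h)


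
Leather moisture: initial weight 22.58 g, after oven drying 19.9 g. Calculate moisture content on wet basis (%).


11.9%

Moisture = 22.58 - 19.9 = 2.68 g
MC = 2.68 / 22.58 x 100 = 11.9%


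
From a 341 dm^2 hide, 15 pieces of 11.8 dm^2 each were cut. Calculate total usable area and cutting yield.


Usable area = 177.0 dm^2
Yield = 51.9%

Total usable = 15 x 11.8 = 177.0 dm^2
Yield = 177.0 / 341 x 100 = 51.9%


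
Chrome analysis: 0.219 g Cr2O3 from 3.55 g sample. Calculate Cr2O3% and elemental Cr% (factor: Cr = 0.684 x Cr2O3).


Cr2O3 = 6.17%
Cr = 4.22%

Cr2O3% = 0.219 / 3.55 x 100 = 6.17%
Cr% = 6.17 x 0.684 = 4.22%


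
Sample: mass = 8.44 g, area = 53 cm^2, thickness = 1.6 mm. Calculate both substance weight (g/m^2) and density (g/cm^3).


SW = 8.44 / 53 x 10000 = 1592.5 g/m^2
Volume = 53 x 1.6 / 10 = 8.48 cm^3
Density = 8.44 / 8.48 = 0.995 g/cm^3


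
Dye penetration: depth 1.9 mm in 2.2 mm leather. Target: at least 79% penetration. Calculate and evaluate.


Penetration = 86.4%
Meets target: Yes


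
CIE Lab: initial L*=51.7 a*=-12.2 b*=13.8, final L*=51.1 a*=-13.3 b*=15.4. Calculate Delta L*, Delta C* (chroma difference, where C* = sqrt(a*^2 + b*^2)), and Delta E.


Delta L* = 51.1 - 51.7 = -0.6
C1* = sqrt((-12.2)^2 + (13.8)^2) = 18.420
C2* = sqrt((-13.3)^2 + (15.4)^2) = 20.348
Delta C* = 20.348 - 18.420 = 1.93
Delta E = sqrt((-0.6)^2 + (-1.1)^2 + (1.6)^2) = 2.03


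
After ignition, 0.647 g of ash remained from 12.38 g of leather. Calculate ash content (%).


5.23%


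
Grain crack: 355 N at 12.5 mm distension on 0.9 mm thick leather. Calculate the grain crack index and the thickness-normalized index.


Crack index = 355 / 12.5 = 28.4 N/mm
Normalized = 28.4 / 0.9 = 31.6 N/mm per mm


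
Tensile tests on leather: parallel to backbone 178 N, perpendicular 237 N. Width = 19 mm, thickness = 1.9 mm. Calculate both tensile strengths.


Area = 19 x 1.9 = 36.1 mm^2
TS (parallel) = 178 / 36.1 = 4.93 N/mm^2
TS (perpendicular) = 237 / 36.1 = 6.57 N/mm^2


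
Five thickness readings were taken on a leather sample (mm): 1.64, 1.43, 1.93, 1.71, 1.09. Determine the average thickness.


Sum = 1.64 + 1.43 + 1.93 + 1.71 + 1.09 = 7.80
Average = 7.80 / 5 = 1.56 mm


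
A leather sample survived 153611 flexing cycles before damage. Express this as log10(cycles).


5.19


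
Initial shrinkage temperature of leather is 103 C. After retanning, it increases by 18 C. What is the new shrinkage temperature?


121 C

New Ts = 103 + 18 = 121 C


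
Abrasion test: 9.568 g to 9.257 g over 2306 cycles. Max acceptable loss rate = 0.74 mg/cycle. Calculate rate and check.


Rate = 0.135 mg/cycle
Passes: Yes

Loss = 9.568 - 9.257 = 0.311 g
Rate = 0.311 g / 2306 cycles x 1000 = 0.135 mg/cycle
Max = 0.74 mg/cycle
Passes: Yes


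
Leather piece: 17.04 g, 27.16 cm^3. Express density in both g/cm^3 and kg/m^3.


0.627 g/cm^3
627 kg/m^3

Density = 17.04 / 27.16 = 0.627 g/cm^3
Convert: 0.627 x 1000 = 627 kg/m^3


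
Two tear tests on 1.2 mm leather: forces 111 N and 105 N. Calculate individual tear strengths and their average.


Tear 1 = 111 / 1.2 = 92.5 N/mm
Tear 2 = 105 / 1.2 = 87.5 N/mm
Average = (92.5 + 87.5) / 2 = 90.0 N/mm


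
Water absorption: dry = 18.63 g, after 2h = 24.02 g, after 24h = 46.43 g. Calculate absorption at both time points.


WA (2h) = (24.02 - 18.63) / 18.63 x 100 = 28.9%
WA (24h) = (46.43 - 18.63) / 18.63 x 100 = 149.2%


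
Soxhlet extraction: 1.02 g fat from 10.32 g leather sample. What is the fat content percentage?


9.9%

Fat content = 1.02 / 10.32 x 100
Fat = 9.9%


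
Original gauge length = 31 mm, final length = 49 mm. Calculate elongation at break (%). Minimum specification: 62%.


Extension = 49 - 31 = 18 mm
Elongation = 18 / 31 x 100 = 58.1%
Minimum required: 62%
Meets specification: No


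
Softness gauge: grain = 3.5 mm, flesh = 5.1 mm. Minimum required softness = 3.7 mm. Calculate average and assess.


Average softness = 4.30 mm
Meets requirement: Yes


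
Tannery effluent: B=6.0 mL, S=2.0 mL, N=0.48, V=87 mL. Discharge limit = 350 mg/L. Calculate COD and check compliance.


COD = (6.0 - 2.0) x 0.48 x 8000 / 87 = 176.6 mg/L
Limit: 350 mg/L
Compliant: Yes


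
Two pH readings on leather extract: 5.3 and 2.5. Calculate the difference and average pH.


Difference = 2.8
Average pH = 3.90

Difference = |5.3 - 2.5| = 2.8
Average = (5.3 + 2.5) / 2 = 3.90


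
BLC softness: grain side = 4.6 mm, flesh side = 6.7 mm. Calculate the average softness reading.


5.65 mm


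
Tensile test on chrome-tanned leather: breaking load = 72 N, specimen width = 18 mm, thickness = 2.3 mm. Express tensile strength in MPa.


1.74 MPa

Cross-section = 18 x 2.3 = 41.4 mm^2
TS = 72 / 41.4 = 1.74 MPa
(1 N/mm^2 = 1 MPa)


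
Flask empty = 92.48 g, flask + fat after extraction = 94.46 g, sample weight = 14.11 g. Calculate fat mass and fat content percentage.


Fat mass = 94.46 - 92.48 = 1.98 g
Fat% = 1.98 / 14.11 x 100 = 14.0%


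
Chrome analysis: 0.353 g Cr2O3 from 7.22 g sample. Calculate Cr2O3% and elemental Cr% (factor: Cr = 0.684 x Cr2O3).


Cr2O3 = 4.89%
Cr = 3.34%

Cr2O3% = 0.353 / 7.22 x 100 = 4.89%
Cr% = 4.89 x 0.684 = 3.34%


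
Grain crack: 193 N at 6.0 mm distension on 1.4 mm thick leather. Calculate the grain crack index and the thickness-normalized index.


Crack index = 32.2 N/mm
Normalized index = 23.0 N/mm per mm

Crack index = 193 / 6.0 = 32.2 N/mm
Normalized = 32.2 / 1.4 = 23.0 N/mm per mm


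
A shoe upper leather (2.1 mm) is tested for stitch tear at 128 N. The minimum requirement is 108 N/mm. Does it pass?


STS = 61.0 N/mm
Passes: No


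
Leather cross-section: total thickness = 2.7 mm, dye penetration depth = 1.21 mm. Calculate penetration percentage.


Penetration% = 1.21 / 2.7 x 100
Penetration = 44.8%


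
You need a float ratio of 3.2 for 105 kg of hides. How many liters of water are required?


Water = hide weight x target ratio
Water = 105 x 3.2 = 336.0 L


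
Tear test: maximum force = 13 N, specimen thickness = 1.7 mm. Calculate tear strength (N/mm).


Tear strength = force / thickness
Tear = 13 / 1.7 = 7.6 N/mm


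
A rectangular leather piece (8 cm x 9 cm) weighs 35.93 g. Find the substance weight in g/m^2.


Area = 8 x 9 = 72 cm^2
SW = 35.93 / 72 x 10000 = 4990.3 g/m^2


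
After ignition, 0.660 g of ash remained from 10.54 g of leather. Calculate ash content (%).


6.26%


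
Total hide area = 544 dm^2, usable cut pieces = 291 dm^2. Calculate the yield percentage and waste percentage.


Yield = 291 / 544 x 100 = 53.5%
Waste = 544 - 291 = 253 dm^2
Waste% = 100 - 53.5 = 46.5%


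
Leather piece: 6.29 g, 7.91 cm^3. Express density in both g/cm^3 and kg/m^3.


0.795 g/cm^3
795 kg/m^3

Density = 6.29 / 7.91 = 0.795 g/cm^3
Convert: 0.795 x 1000 = 795 kg/m^3


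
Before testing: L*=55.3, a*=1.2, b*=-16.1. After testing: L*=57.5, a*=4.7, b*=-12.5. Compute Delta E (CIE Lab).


Delta E = 5.48


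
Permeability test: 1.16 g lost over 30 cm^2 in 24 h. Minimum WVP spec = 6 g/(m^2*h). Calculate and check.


WVP = 16.11 g/(m^2*h)
Meets specification: Yes


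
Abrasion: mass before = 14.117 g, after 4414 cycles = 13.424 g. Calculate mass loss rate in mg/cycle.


Mass loss = 14.117 - 13.424 = 0.693 g
Rate = 0.693 / 4414 x 1000 = 0.157 mg/cycle


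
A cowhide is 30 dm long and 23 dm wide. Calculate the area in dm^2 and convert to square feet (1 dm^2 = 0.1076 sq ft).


Area = 30 x 23 = 690 dm^2
Conversion: 690 x 0.1076 = 74.24 sq ft


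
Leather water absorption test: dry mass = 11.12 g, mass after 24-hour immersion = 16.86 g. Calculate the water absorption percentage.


51.6%

Water absorbed = 16.86 - 11.12 = 5.74 g
WA% = 5.74 / 11.12 x 100 = 51.6%


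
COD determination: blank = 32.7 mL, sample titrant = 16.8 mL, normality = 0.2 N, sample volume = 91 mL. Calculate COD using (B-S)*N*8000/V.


279.6 mg/L


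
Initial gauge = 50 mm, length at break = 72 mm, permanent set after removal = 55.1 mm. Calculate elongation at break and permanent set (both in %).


Elongation at break = 44.0%
Permanent set = 10.2%


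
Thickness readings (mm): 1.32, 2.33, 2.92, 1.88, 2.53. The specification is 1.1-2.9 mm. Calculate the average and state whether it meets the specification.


Sum = 10.98
Average = 10.98 / 5 = 2.20 mm
Specification range: 1.1 to 2.9 mm
Within spec: Yes


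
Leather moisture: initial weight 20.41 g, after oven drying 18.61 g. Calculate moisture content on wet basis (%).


Moisture = 20.41 - 18.61 = 1.80 g
MC = 1.80 / 20.41 x 100 = 8.8%


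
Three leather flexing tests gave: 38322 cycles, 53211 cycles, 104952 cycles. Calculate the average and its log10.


Average = (38322 + 53211 + 104952) / 3 = 65495 cycles
log10(65495) = 4.82


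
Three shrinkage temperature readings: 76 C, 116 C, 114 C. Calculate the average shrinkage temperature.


Average = (76 + 116 + 114) / 3
Average = 306 / 3 = 102.0 C


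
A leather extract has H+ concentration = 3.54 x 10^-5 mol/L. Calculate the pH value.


pH = -log10[H+]
pH = -log10(3.54 x 10^-5) = 4.45


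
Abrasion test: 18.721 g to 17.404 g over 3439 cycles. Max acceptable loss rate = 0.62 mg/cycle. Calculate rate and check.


Rate = 0.383 mg/cycle
Passes: Yes

Loss = 18.721 - 17.404 = 1.317 g
Rate = 1.317 g / 3439 cycles x 1000 = 0.383 mg/cycle
Max = 0.62 mg/cycle
Passes: Yes


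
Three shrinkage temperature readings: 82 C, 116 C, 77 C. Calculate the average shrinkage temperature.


Average = (82 + 116 + 77) / 3
Average = 275 / 3 = 91.7 C


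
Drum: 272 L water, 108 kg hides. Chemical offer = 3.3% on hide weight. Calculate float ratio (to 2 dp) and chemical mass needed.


Float ratio = 2.52
Chemical needed = 3.564 kg

Float ratio = 272 / 108 = 2.52
Chemical = 108 x 3.3 / 100 = 3.564 kg


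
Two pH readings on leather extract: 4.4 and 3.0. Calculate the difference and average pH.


Difference = 1.4
Average pH = 3.70

Difference = |4.4 - 3.0| = 1.4
Average = (4.4 + 3.0) / 2 = 3.70


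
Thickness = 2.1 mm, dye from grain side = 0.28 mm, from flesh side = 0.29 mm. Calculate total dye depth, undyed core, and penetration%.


Total dyed = 0.57 mm
Undyed core = 1.53 mm
Penetration = 27.1%

Total dyed = 0.28 + 0.29 = 0.57 mm
Undyed core = 2.1 - 0.57 = 1.53 mm
Penetration = 0.57 / 2.1 x 100 = 27.1%


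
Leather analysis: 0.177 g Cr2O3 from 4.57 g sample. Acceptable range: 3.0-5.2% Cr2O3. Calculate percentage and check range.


Cr2O3% = 0.177 / 4.57 x 100 = 3.87%
Acceptable range: 3.0 to 5.2%
Within range: Yes


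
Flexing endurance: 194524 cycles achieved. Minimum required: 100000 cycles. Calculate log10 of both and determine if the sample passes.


Achieved: log10 = 5.29
Required: log10 = 5.00
Passes: Yes

log10(194524) = 5.29
log10(100000) = 5.00
Passes: Yes


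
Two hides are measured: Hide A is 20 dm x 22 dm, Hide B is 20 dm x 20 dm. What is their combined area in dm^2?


840 dm^2

Hide A area = 20 x 22 = 440 dm^2
Hide B area = 20 x 20 = 400 dm^2
Total = 440 + 400 = 840 dm^2


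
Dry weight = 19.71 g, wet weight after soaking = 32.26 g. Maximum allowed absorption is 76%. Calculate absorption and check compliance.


WA = (32.26 - 19.71) / 19.71 x 100 = 63.7%
Maximum allowed: 76%
Compliant: Yes


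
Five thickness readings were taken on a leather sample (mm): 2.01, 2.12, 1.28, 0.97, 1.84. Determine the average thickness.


1.64 mm


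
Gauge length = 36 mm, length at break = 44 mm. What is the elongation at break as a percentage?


22.2%


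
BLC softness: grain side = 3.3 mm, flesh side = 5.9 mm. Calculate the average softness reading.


4.60 mm

Average = (3.3 + 5.9) / 2
Average = 4.60 mm


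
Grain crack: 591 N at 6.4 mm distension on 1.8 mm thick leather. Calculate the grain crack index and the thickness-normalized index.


Crack index = 591 / 6.4 = 92.3 N/mm
Normalized = 92.3 / 1.8 = 51.3 N/mm per mm


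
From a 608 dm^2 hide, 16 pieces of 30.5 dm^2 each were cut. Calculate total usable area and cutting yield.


Usable area = 488.0 dm^2
Yield = 80.3%


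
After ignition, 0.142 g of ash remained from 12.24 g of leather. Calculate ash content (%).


Ash% = 0.142 / 12.24 x 100
Ash% = 1.16%


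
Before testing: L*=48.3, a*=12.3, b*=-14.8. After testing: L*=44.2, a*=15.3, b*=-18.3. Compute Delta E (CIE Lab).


dL = 44.2 - 48.3 = -4.1
da = 15.3 - 12.3 = 3.0
db = -18.3 - (-14.8) = -3.5
dE = sqrt((-4.1)^2 + (3.0)^2 + (-3.5)^2) = 6.17


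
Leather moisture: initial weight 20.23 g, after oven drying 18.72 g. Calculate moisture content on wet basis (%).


Moisture = 20.23 - 18.72 = 1.51 g
MC = 1.51 / 20.23 x 100 = 7.5%


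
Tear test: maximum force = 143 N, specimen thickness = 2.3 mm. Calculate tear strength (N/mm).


Tear strength = force / thickness
Tear = 143 / 2.3 = 62.2 N/mm


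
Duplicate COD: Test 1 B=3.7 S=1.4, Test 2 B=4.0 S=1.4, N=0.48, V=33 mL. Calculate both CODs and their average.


COD1 = 267.6 mg/L
COD2 = 302.5 mg/L
Average = 285.1 mg/L

COD1 = (3.7 - 1.4) x 0.48 x 8000 / 33 = 267.6 mg/L
COD2 = (4.0 - 1.4) x 0.48 x 8000 / 33 = 302.5 mg/L
Average = (267.6 + 302.5) / 2 = 285.1 mg/L


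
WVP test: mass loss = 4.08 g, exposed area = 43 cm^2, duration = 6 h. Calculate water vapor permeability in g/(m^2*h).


158.14 g/(m^2*h)

WVP = mass_loss / (area x time) x 10000
WVP = 4.08 / (43 x 6) x 10000
WVP = 4.08 / 258 x 10000 = 158.14 g/(m^2*h)


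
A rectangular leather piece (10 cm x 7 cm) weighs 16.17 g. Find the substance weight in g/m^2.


2310.0 g/m^2


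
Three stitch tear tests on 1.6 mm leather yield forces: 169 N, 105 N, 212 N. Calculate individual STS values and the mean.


STS1 = 105.6 N/mm
STS2 = 65.6 N/mm
STS3 = 132.5 N/mm
Mean = 101.2 N/mm


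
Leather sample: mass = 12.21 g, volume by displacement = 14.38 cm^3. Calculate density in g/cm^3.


0.849 g/cm^3

Density = mass / volume
Density = 12.21 / 14.38 = 0.849 g/cm^3


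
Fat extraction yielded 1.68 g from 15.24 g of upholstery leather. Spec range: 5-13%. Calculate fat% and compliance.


Fat% = 1.68 / 15.24 x 100 = 11.0%
Spec range: 5-13%
Compliant: Yes


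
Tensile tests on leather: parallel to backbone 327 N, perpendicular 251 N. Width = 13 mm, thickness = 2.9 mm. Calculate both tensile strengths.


Parallel = 8.67 N/mm^2
Perpendicular = 6.66 N/mm^2


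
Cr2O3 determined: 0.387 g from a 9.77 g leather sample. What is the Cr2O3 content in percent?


3.96%

Cr2O3% = 0.387 / 9.77 x 100
Cr2O3% = 3.96%


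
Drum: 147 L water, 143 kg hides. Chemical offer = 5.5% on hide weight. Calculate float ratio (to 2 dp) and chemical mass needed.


Float ratio = 147 / 143 = 1.03
Chemical = 143 x 5.5 / 100 = 7.865 kg


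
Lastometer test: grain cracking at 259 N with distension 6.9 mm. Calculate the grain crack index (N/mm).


37.5 N/mm


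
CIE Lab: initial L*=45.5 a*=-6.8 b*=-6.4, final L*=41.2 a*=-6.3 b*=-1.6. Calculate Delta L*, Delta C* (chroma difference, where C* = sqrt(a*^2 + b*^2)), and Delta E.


Delta L* = 41.2 - 45.5 = -4.3
C1* = sqrt((-6.8)^2 + (-6.4)^2) = 9.338
C2* = sqrt((-6.3)^2 + (-1.6)^2) = 6.500
Delta C* = 6.500 - 9.338 = -2.84
Delta E = sqrt((-4.3)^2 + (0.5)^2 + (4.8)^2) = 6.46


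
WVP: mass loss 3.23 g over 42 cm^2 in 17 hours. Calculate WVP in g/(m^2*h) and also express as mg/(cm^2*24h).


WVP = 3.23 / (42 x 17) x 10000 = 45.24 g/(m^2*h)
Mass loss in mg = 3.23 x 1000 = 3230 mg
Per cm^2 per 24h in mg: 3230 x 24 / (42 x 17) = 77520 / 714 = 108.57 mg/(cm^2*24h)


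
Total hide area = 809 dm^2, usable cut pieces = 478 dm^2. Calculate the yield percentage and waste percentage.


Yield = 478 / 809 x 100 = 59.1%
Waste = 809 - 478 = 331 dm^2
Waste% = 100 - 59.1 = 40.9%


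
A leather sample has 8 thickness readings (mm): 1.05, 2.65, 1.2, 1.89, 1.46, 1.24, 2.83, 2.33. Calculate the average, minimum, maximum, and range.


Sum = 14.65
Average = 14.65 / 8 = 1.83 mm
Minimum = 1.05 mm
Maximum = 2.83 mm
Range = 2.83 - 1.05 = 1.78 mm


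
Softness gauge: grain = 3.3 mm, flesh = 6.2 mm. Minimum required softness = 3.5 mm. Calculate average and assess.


Average softness = 4.75 mm
Meets requirement: Yes

Average = (3.3 + 6.2) / 2 = 4.75 mm
Minimum = 3.5 mm
Meets requirement: Yes


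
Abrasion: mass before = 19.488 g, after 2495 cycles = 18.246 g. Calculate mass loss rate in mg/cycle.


0.498 mg/cycle


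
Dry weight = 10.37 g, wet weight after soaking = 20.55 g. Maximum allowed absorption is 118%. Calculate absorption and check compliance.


WA = (20.55 - 10.37) / 10.37 x 100 = 98.2%
Maximum allowed: 118%
Compliant: Yes


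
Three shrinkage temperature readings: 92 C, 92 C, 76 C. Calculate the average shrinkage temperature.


Average = (92 + 92 + 76) / 3
Average = 260 / 3 = 86.7 C


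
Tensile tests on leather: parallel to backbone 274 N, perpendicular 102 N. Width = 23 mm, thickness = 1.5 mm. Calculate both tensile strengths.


Area = 23 x 1.5 = 34.5 mm^2
TS (parallel) = 274 / 34.5 = 7.94 N/mm^2
TS (perpendicular) = 102 / 34.5 = 2.96 N/mm^2


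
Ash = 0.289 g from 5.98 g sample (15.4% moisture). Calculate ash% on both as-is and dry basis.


As-is ash% = 0.289 / 5.98 x 100 = 4.83%
Dry mass = 5.98 x (100 - 15.4) / 100 = 5.05908 g
Dry-basis ash% = 0.289 / 5.05908 x 100 = 5.71%


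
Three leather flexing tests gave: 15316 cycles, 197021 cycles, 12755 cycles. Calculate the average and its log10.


Average = 75031 cycles
log10 = 4.88

Average = (15316 + 197021 + 12755) / 3 = 75031 cycles
log10(75031) = 4.88


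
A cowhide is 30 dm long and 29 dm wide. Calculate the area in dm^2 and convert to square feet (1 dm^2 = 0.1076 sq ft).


870 dm^2
93.61 sq ft


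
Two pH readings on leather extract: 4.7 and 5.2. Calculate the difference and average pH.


Difference = |4.7 - 5.2| = 0.5
Average = (4.7 + 5.2) / 2 = 4.95


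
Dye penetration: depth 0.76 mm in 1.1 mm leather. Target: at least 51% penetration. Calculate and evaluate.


Penetration = 69.1%
Meets target: Yes

Penetration = 0.76 / 1.1 x 100 = 69.1%
Target: 51%
Meets target: Yes


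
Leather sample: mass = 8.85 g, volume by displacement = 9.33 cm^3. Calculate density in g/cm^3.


0.949 g/cm^3

Density = mass / volume
Density = 8.85 / 9.33 = 0.949 g/cm^3


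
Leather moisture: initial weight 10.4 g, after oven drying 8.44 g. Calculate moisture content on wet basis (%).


18.8%

Moisture = 10.4 - 8.44 = 1.96 g
MC = 1.96 / 10.4 x 100 = 18.8%


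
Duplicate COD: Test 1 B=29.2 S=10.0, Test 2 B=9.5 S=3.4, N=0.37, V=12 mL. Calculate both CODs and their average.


COD1 = 4736.0 mg/L
COD2 = 1504.7 mg/L
Average = 3120.4 mg/L

COD1 = (29.2 - 10.0) x 0.37 x 8000 / 12 = 4736.0 mg/L
COD2 = (9.5 - 3.4) x 0.37 x 8000 / 12 = 1504.7 mg/L
Average = (4736.0 + 1504.7) / 2 = 3120.4 mg/L


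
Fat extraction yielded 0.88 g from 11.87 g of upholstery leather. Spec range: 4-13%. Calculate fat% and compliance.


Fat content = 7.4%
Compliant: Yes


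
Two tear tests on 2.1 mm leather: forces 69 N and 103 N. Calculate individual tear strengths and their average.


Tear 1 = 32.9 N/mm
Tear 2 = 49.0 N/mm
Average = 41.0 N/mm

Tear 1 = 69 / 2.1 = 32.9 N/mm
Tear 2 = 103 / 2.1 = 49.0 N/mm
Average = (32.9 + 49.0) / 2 = 41.0 N/mm


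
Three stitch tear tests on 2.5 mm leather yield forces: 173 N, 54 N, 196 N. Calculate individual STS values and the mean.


STS1 = 69.2 N/mm
STS2 = 21.6 N/mm
STS3 = 78.4 N/mm
Mean = 56.4 N/mm

STS1 = 173 / 2.5 = 69.2 N/mm
STS2 = 54 / 2.5 = 21.6 N/mm
STS3 = 196 / 2.5 = 78.4 N/mm
Mean = (69.2 + 21.6 + 78.4) / 3 = 56.4 N/mm


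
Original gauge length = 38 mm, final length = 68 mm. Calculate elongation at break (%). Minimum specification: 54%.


Extension = 68 - 38 = 30 mm
Elongation = 30 / 38 x 100 = 78.9%
Minimum required: 54%
Meets specification: Yes


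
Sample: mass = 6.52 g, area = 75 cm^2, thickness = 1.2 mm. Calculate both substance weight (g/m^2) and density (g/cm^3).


SW = 6.52 / 75 x 10000 = 869.3 g/m^2
Volume = 75 x 1.2 / 10 = 9.00 cm^3
Density = 6.52 / 9.00 = 0.724 g/cm^3


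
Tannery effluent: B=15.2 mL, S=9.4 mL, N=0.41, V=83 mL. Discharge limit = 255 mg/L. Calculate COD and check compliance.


COD = 229.2 mg/L
Compliant: Yes

COD = (15.2 - 9.4) x 0.41 x 8000 / 83 = 229.2 mg/L
Limit: 255 mg/L
Compliant: Yes


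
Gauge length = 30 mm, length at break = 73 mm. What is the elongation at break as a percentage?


Extension = 73 - 30 = 43 mm
Elongation = 43 / 30 x 100 = 143.3%


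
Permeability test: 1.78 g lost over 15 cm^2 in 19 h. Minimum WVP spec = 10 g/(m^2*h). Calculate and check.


WVP = 62.46 g/(m^2*h)
Meets specification: Yes

WVP = 1.78 / (15 x 19) x 10000 = 62.46 g/(m^2*h)
Minimum: 10 g/(m^2*h)
Meets spec: Yes


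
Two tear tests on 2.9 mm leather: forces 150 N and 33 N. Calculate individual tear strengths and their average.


Tear 1 = 51.7 N/mm
Tear 2 = 11.4 N/mm
Average = 31.6 N/mm


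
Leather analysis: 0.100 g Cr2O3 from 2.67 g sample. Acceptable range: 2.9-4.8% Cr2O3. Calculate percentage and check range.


Cr2O3 = 3.75%
Within range: Yes

Cr2O3% = 0.100 / 2.67 x 100 = 3.75%
Acceptable range: 2.9 to 4.8%
Within range: Yes


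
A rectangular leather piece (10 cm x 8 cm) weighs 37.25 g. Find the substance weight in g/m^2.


Area = 10 x 8 = 80 cm^2
SW = 37.25 / 80 x 10000 = 4656.3 g/m^2


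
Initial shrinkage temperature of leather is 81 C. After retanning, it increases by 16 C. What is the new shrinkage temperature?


97 C

New Ts = 81 + 16 = 97 C


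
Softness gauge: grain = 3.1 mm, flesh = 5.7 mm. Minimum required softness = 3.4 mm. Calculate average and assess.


Average softness = 4.40 mm
Meets requirement: Yes

Average = (3.1 + 5.7) / 2 = 4.40 mm
Minimum = 3.4 mm
Meets requirement: Yes


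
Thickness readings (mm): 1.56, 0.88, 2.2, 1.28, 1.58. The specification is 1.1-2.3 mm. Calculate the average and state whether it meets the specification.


Average = 1.50 mm
Within specification: Yes
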